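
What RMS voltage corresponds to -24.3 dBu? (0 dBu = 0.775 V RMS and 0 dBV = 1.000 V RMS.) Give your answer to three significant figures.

0.0472 V

V = 0.775 V × 10^(-24.3/20).
= 0.775 × 0.06095 = 0.0472 V.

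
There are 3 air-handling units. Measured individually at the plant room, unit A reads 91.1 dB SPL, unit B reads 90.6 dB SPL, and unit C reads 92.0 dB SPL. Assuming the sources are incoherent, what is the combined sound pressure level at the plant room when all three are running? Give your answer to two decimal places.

Add the sources as powers (linear), then convert back to dB:
L_total = 10·log₁₀(10^(91.1/10) + 10^(90.6/10) + 10^(92.0/10)) = 10·log₁₀(4021000000) = 96.04 dB SPL.

96.04 dB SPL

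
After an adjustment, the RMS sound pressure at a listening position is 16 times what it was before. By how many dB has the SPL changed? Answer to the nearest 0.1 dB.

24.1 dB

SPL change from a pressure ratio uses the 20·log₁₀ form:
20·log₁₀(16) = 24.1 dB.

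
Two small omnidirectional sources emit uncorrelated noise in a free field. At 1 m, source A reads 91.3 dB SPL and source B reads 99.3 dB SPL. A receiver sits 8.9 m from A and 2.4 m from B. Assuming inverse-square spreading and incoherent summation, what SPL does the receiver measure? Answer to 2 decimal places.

91.75 dB SPL

At the listener: L_A = 91.3 − 20·log₁₀(8.9) = 72.312 dB; L_B = 99.3 − 20·log₁₀(2.4) = 91.696 dB.
Combined: 10·log₁₀(10^(72.312/10)+10^(91.696/10)) = 91.75 dB SPL.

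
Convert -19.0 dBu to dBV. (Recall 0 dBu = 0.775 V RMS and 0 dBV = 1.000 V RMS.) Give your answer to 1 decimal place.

The offset between the scales is 20·log₁₀(0.775/1.000) = −2.214 dB.
So dBV = -19.0 − 2.214 = -21.2 dBV.

-21.2 dBV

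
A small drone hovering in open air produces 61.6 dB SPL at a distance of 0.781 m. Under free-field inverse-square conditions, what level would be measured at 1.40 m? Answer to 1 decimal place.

Inverse-square spreading gives ΔL = −20·log₁₀(d₂/d₁).
ΔL = −20·log₁₀(1.40/0.781) = -5.07 dB, so L₂ = 61.6 + (-5.07) = 56.5 dB SPL.

56.5 dB SPL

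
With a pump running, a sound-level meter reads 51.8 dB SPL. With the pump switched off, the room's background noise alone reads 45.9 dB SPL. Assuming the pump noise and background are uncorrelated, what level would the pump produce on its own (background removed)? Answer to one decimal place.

Remove the background by subtracting linear intensities:
L_src = 10·log₁₀(10^(51.8/10) − 10^(45.9/10)) = 10·log₁₀(112500) = 50.5 dB SPL.

50.5 dB SPL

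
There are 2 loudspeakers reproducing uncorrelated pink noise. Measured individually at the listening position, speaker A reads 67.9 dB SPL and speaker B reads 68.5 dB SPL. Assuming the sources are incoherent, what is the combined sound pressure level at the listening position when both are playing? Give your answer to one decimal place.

Incoherent sources sum as intensities:
L_total = 10·log₁₀(10^(67.9/10) + 10^(68.5/10)) = 10·log₁₀(13250000) = 71.2 dB SPL.

71.2 dB SPL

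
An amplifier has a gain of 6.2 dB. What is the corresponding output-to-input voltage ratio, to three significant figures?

2.04

Voltage ratio = 10^(dB/20).
10^(6.2/20) = 10^(0.3100) = 2.04.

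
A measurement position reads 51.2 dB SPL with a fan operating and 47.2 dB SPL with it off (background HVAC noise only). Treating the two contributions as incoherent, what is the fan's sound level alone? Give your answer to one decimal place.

49.0 dB SPL

Remove the background by subtracting linear intensities:
L_src = 10·log₁₀(10^(51.2/10) − 10^(47.2/10)) = 10·log₁₀(79340) = 49.0 dB SPL.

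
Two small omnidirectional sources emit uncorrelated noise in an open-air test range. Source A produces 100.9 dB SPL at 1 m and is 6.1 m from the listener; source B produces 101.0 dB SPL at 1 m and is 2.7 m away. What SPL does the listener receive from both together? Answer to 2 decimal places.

At the listener: L_A = 100.9 − 20·log₁₀(6.1) = 85.193 dB; L_B = 101.0 − 20·log₁₀(2.7) = 92.373 dB.
Combined: 10·log₁₀(10^(85.193/10)+10^(92.373/10)) = 93.13 dB SPL.

93.13 dB SPL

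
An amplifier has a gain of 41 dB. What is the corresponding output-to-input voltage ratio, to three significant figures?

112

Voltage ratio = 10^(dB/20).
10^(41/20) = 10^(2.050) = 112.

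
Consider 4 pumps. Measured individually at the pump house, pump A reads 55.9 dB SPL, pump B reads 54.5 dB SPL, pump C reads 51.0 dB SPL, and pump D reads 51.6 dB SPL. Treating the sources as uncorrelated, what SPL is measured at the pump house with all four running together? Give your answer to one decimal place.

59.7 dB SPL

Incoherent sources sum as intensities:
L_total = 10·log₁₀(10^(55.9/10) + 10^(54.5/10) + 10^(51.0/10) + 10^(51.6/10)) = 10·log₁₀(941300) = 59.7 dB SPL.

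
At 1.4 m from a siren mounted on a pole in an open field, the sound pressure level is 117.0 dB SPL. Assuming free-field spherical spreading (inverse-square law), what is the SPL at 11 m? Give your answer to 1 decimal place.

99.1 dB SPL

For a point source in a free field, ΔL = −20·log₁₀(d₂/d₁).
ΔL = −20·log₁₀(11/1.4) = -17.91 dB, so L₂ = 117.0 + (-17.91) = 99.1 dB SPL.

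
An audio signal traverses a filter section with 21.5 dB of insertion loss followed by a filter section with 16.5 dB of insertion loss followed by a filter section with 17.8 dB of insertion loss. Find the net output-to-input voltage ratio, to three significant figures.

0.00162

Net gain = (−21.5) + (−16.5) + (−17.8) = -55.8 dB.
Voltage ratio = 10^(-55.8/20) = 0.00162.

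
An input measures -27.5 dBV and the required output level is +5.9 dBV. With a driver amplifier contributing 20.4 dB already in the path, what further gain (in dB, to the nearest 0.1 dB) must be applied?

The required make-up gain is the shortfall in the dB sum.
G = +5.9 − (-27.5) − 20.4 = 13.0 dB.

13.0 dB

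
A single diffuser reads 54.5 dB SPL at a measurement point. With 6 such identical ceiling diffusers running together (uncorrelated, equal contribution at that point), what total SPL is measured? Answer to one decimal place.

6 equal incoherent sources raise the level by 10·log₁₀(6) = 7.78 dB.
L_total = 54.5 + 7.78 = 62.3 dB SPL.

62.3 dB SPL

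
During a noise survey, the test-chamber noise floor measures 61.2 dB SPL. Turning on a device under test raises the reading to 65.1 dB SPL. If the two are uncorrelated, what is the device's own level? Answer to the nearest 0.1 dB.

Remove the background by subtracting linear intensities:
L_src = 10·log₁₀(10^(65.1/10) − 10^(61.2/10)) = 10·log₁₀(1918000) = 62.8 dB SPL.

62.8 dB SPL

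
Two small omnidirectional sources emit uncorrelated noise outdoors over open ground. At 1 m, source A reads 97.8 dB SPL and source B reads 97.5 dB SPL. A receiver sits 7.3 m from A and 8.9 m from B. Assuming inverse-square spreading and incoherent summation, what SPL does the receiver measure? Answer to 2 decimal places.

At the listener: L_A = 97.8 − 20·log₁₀(7.3) = 80.534 dB; L_B = 97.5 − 20·log₁₀(8.9) = 78.512 dB.
Combined: 10·log₁₀(10^(80.534/10)+10^(78.512/10)) = 82.65 dB SPL.

82.65 dB SPL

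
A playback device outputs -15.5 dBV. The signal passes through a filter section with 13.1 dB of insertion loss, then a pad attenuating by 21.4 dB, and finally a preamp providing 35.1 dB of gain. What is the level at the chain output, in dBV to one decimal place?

Cascaded gains and losses add directly in dB.
-15.5 − 13.1 − 21.4 + 35.1 = -14.9 dBV.

-14.9 dBV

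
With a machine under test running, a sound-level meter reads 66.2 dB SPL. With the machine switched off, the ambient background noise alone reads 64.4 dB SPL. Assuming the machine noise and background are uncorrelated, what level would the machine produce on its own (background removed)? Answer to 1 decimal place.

61.5 dB SPL

Subtract intensities: L_src = 10·log₁₀(10^(L_total/10) − 10^(L_bg/10)).
L_src = 10·log₁₀(10^(66.2/10) − 10^(64.4/10)) = 10·log₁₀(1414000) = 61.5 dB SPL.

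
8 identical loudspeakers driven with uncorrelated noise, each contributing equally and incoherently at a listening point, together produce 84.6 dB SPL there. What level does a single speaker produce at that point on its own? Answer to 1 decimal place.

8 equal incoherent sources add 10·log₁₀(8) = 9.03 dB over one source.
L_one = 84.6 − 9.03 = 75.6 dB SPL.

75.6 dB SPL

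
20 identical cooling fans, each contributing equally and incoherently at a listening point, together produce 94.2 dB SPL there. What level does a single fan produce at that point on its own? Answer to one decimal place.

20 equal incoherent sources add 10·log₁₀(20) = 13.01 dB over one source.
L_one = 94.2 − 13.01 = 81.2 dB SPL.

81.2 dB SPL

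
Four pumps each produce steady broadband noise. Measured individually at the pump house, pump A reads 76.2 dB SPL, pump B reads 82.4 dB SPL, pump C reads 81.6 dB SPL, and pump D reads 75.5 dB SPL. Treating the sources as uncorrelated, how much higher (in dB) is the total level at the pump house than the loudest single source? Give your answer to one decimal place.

Incoherent sources sum as intensities:
L_total = 10·log₁₀(10^(76.2/10) + 10^(82.4/10) + 10^(81.6/10) + 10^(75.5/10)) = 85.97 dB SPL.
Excess over the loudest (82.4 dB): 85.97 − 82.4 = 3.6 dB.

3.6 dB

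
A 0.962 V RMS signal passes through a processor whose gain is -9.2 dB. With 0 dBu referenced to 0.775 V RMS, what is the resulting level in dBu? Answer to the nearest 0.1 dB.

Input level: 20·log₁₀(0.962/0.775) = 1.88 dBu.
Output: 1.88 − 9.2 = -7.3 dBu.

-7.3 dBu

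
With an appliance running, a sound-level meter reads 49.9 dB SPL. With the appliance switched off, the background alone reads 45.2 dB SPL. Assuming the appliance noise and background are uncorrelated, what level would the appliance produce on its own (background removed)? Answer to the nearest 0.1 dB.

Background correction is a power subtraction:
L_src = 10·log₁₀(10^(49.9/10) − 10^(45.2/10)) = 10·log₁₀(64610) = 48.1 dB SPL.

48.1 dB SPL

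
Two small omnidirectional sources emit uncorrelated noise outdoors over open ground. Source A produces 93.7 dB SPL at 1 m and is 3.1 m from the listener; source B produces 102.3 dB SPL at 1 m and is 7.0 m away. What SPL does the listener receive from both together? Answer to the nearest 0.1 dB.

87.7 dB SPL

At the listener: L_A = 93.7 − 20·log₁₀(3.1) = 83.87 dB; L_B = 102.3 − 20·log₁₀(7.0) = 85.40 dB.
Combined: 10·log₁₀(10^(83.87/10)+10^(85.40/10)) = 87.7 dB SPL.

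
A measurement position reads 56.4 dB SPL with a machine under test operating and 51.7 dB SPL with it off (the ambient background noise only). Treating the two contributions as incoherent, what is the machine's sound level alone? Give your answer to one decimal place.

54.6 dB SPL

Background correction is a power subtraction:
L_src = 10·log₁₀(10^(56.4/10) − 10^(51.7/10)) = 10·log₁₀(288600) = 54.6 dB SPL.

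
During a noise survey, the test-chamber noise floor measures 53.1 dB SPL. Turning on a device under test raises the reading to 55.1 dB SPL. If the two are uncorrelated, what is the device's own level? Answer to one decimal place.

Remove the background by subtracting linear intensities:
L_src = 10·log₁₀(10^(55.1/10) − 10^(53.1/10)) = 10·log₁₀(119400) = 50.8 dB SPL.

50.8 dB SPL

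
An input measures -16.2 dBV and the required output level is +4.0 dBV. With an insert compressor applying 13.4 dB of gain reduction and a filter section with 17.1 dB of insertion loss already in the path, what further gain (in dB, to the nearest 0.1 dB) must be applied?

50.7 dB

The required make-up gain is the shortfall in the dB sum.
G = +4.0 − (-16.2) + 13.4 + 17.1 = 50.7 dB.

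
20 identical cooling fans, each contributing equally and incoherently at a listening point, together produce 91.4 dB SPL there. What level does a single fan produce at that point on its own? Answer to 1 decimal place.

20 equal incoherent sources add 10·log₁₀(20) = 13.01 dB over one source.
L_one = 91.4 − 13.01 = 78.4 dB SPL.

78.4 dB SPL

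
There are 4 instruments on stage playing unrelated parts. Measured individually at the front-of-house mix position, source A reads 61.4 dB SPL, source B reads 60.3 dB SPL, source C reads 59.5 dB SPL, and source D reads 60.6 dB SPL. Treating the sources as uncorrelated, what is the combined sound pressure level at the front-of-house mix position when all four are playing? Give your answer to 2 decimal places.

Add the sources as powers (linear), then convert back to dB:
L_total = 10·log₁₀(10^(61.4/10) + 10^(60.3/10) + 10^(59.5/10) + 10^(60.6/10)) = 10·log₁₀(4491000) = 66.52 dB SPL.

66.52 dB SPL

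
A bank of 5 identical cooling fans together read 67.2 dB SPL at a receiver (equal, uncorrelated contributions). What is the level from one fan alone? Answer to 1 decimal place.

5 equal incoherent sources add 10·log₁₀(5) = 6.99 dB over one source.
L_one = 67.2 − 6.99 = 60.2 dB SPL.

60.2 dB SPL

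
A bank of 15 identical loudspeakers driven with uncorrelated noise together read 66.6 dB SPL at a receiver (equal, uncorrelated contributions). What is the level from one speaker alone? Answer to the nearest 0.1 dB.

54.8 dB SPL

15 equal incoherent sources add 10·log₁₀(15) = 11.76 dB over one source.
L_one = 66.6 − 11.76 = 54.8 dB SPL.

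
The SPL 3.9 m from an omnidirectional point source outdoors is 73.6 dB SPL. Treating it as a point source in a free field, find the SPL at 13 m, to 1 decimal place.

Inverse-square spreading gives ΔL = −20·log₁₀(d₂/d₁).
ΔL = −20·log₁₀(13/3.9) = -10.46 dB, so L₂ = 73.6 + (-10.46) = 63.1 dB SPL.

63.1 dB SPL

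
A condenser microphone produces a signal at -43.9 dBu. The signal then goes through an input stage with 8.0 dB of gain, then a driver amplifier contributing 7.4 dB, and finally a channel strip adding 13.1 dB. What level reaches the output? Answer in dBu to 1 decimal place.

-15.4 dBu

In dB, series stages simply add:
-43.9 + 8.0 + 7.4 + 13.1 = -15.4 dBu.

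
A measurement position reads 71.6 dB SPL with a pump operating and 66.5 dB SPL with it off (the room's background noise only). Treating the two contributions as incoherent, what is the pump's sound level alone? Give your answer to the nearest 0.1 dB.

70.0 dB SPL

Background correction is a power subtraction:
L_src = 10·log₁₀(10^(71.6/10) − 10^(66.5/10)) = 10·log₁₀(9988000) = 70.0 dB SPL.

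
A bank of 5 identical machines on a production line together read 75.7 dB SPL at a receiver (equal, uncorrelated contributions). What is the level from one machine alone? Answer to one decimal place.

68.7 dB SPL

5 equal incoherent sources add 10·log₁₀(5) = 6.99 dB over one source.
L_one = 75.7 − 6.99 = 68.7 dB SPL.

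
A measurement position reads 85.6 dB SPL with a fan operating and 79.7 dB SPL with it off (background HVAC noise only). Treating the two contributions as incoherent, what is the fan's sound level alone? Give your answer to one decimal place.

Background correction is a power subtraction:
L_src = 10·log₁₀(10^(85.6/10) − 10^(79.7/10)) = 10·log₁₀(269800000) = 84.3 dB SPL.

84.3 dB SPL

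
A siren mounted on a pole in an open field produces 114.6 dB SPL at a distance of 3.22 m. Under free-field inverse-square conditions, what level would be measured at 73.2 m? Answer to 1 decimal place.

87.5 dB SPL

For a point source in a free field, ΔL = −20·log₁₀(d₂/d₁).
ΔL = −20·log₁₀(73.2/3.22) = -27.13 dB, so L₂ = 114.6 + (-27.13) = 87.5 dB SPL.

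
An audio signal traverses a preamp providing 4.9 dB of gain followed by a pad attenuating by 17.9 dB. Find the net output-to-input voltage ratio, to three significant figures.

Net gain = 4.9 + (−17.9) = -13.0 dB.
Voltage ratio = 10^(-13.0/20) = 0.224.

0.224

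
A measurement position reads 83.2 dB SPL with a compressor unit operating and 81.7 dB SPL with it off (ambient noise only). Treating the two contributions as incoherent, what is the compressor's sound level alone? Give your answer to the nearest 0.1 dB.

Remove the background by subtracting linear intensities:
L_src = 10·log₁₀(10^(83.2/10) − 10^(81.7/10)) = 10·log₁₀(61020000) = 77.9 dB SPL.

77.9 dB SPL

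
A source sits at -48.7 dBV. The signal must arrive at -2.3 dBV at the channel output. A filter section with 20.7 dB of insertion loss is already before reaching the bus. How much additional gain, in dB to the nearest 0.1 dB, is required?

67.1 dB

The required make-up gain is the shortfall in the dB sum.
G = -2.3 − (-48.7) + 20.7 = 67.1 dB.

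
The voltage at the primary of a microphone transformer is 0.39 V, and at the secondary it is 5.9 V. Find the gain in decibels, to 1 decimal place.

23.6 dB

Voltage is an amplitude quantity, so gain = 20·log₁₀(V_out/V_in).
20·log₁₀(5.9/0.39) = 20·log₁₀(15.13) = 23.6 dB.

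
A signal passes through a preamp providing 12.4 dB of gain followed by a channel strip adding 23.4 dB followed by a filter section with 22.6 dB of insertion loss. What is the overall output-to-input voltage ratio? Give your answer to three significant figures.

4.57

Net gain = 12.4 + 23.4 + (−22.6) = 13.2 dB.
Voltage ratio = 10^(13.2/20) = 4.57.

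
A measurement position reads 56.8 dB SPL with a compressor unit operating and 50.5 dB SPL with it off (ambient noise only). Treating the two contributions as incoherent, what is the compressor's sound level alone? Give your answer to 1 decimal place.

Subtract intensities: L_src = 10·log₁₀(10^(L_total/10) − 10^(L_bg/10)).
L_src = 10·log₁₀(10^(56.8/10) − 10^(50.5/10)) = 10·log₁₀(366400) = 55.6 dB SPL.

55.6 dB SPL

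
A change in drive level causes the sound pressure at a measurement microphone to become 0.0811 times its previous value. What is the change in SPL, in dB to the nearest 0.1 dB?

-21.8 dB

SPL change from a pressure ratio uses the 20·log₁₀ form:
20·log₁₀(0.0811) = -21.8 dB.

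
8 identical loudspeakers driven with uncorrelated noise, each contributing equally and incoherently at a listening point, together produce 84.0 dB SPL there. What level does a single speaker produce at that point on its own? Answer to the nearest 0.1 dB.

8 equal incoherent sources add 10·log₁₀(8) = 9.03 dB over one source.
L_one = 84.0 − 9.03 = 75.0 dB SPL.

75.0 dB SPL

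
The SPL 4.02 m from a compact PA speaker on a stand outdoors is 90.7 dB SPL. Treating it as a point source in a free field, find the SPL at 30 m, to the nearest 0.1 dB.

73.2 dB SPL

Free-field point source: level drops by 20·log₁₀ of the distance ratio.
ΔL = −20·log₁₀(30/4.02) = -17.46 dB, so L₂ = 90.7 + (-17.46) = 73.2 dB SPL.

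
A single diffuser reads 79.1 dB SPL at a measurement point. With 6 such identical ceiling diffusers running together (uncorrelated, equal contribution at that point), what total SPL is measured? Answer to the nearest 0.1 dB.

86.9 dB SPL

6 equal incoherent sources raise the level by 10·log₁₀(6) = 7.78 dB.
L_total = 79.1 + 7.78 = 86.9 dB SPL.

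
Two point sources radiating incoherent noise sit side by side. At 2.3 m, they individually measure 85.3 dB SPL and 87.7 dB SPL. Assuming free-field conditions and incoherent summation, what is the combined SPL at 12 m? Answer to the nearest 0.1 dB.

75.3 dB SPL

Combined at 2.3 m: 10·log₁₀(10^(85.3/10)+10^(87.7/10)) = 89.67 dB SPL.
Then apply −20·log₁₀(12/2.3) = -14.35 dB → 75.3 dB SPL.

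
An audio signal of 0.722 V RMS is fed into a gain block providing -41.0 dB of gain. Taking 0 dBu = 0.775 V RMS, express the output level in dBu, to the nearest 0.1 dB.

Input level: 20·log₁₀(0.722/0.775) = -0.62 dBu.
Output: -0.62 − 41.0 = -41.6 dBu.

-41.6 dBu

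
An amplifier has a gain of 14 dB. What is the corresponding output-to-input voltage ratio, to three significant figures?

5.01

Voltage ratio = 10^(dB/20).
10^(14/20) = 10^(0.7000) = 5.01.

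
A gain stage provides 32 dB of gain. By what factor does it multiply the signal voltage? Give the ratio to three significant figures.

Voltage ratio = 10^(dB/20).
10^(32/20) = 10^(1.600) = 39.8.

39.8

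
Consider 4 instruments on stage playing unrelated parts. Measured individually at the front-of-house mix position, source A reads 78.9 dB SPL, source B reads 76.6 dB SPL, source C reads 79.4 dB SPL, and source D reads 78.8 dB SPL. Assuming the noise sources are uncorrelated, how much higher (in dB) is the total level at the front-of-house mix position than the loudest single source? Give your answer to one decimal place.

5.2 dB

Incoherent sources sum as intensities:
L_total = 10·log₁₀(10^(78.9/10) + 10^(76.6/10) + 10^(79.4/10) + 10^(78.8/10)) = 84.57 dB SPL.
Excess over the loudest (79.4 dB): 84.57 − 79.4 = 5.2 dB.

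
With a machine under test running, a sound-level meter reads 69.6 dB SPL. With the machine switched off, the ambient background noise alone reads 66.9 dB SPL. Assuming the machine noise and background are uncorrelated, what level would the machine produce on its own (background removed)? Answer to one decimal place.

Background correction is a power subtraction:
L_src = 10·log₁₀(10^(69.6/10) − 10^(66.9/10)) = 10·log₁₀(4222000) = 66.3 dB SPL.

66.3 dB SPL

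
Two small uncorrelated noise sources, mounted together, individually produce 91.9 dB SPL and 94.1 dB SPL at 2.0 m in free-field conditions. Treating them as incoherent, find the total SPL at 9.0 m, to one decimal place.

Combined at 2.0 m: 10·log₁₀(10^(91.9/10)+10^(94.1/10)) = 96.15 dB SPL.
Then apply −20·log₁₀(9.0/2.0) = -13.06 dB → 83.1 dB SPL.

83.1 dB SPL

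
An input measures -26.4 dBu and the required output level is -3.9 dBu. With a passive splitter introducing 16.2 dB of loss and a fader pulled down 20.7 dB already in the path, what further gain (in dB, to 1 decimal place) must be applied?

The required make-up gain is the shortfall in the dB sum.
G = -3.9 − (-26.4) + 16.2 + 20.7 = 59.4 dB.

59.4 dB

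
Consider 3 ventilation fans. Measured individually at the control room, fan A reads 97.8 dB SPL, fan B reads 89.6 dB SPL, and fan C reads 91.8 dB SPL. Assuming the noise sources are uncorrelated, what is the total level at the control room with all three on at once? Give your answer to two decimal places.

Add the sources as powers (linear), then convert back to dB:
L_total = 10·log₁₀(10^(97.8/10) + 10^(89.6/10) + 10^(91.8/10)) = 10·log₁₀(8451000000) = 99.27 dB SPL.

99.27 dB SPL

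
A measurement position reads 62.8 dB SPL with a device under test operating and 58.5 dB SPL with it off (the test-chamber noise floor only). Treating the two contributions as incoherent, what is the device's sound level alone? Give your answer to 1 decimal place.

60.8 dB SPL

Background correction is a power subtraction:
L_src = 10·log₁₀(10^(62.8/10) − 10^(58.5/10)) = 10·log₁₀(1198000) = 60.8 dB SPL.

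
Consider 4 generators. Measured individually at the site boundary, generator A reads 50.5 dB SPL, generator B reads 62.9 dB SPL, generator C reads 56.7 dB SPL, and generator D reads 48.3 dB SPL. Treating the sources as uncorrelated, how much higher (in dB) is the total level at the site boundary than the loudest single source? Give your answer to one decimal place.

1.2 dB

Uncorrelated sources add in intensity (power), not in dB.
L_total = 10·log₁₀(10^(50.5/10) + 10^(62.9/10) + 10^(56.7/10) + 10^(48.3/10)) = 64.15 dB SPL.
Excess over the loudest (62.9 dB): 64.15 − 62.9 = 1.2 dB.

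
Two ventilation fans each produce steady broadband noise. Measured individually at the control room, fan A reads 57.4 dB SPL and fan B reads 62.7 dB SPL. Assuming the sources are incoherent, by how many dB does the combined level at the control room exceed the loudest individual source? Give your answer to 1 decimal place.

1.1 dB

Incoherent sources sum as intensities:
L_total = 10·log₁₀(10^(57.4/10) + 10^(62.7/10)) = 63.82 dB SPL.
Excess over the loudest (62.7 dB): 63.82 − 62.7 = 1.1 dB.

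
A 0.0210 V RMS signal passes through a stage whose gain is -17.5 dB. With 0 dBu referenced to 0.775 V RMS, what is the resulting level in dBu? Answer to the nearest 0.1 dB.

-48.8 dBu

Input level: 20·log₁₀(0.0210/0.775) = -31.34 dBu.
Output: -31.34 − 17.5 = -48.8 dBu.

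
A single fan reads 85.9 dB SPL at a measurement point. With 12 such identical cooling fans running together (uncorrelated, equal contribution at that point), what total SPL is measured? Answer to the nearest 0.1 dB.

96.7 dB SPL

12 equal incoherent sources raise the level by 10·log₁₀(12) = 10.79 dB.
L_total = 85.9 + 10.79 = 96.7 dB SPL.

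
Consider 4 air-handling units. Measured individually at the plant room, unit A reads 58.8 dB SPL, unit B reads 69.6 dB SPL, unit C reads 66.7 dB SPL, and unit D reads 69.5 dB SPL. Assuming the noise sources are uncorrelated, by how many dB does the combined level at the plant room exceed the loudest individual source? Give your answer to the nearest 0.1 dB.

4.1 dB

Uncorrelated sources add in intensity (power), not in dB.
L_total = 10·log₁₀(10^(58.8/10) + 10^(69.6/10) + 10^(66.7/10) + 10^(69.5/10)) = 73.70 dB SPL.
Excess over the loudest (69.6 dB): 73.70 − 69.6 = 4.1 dB.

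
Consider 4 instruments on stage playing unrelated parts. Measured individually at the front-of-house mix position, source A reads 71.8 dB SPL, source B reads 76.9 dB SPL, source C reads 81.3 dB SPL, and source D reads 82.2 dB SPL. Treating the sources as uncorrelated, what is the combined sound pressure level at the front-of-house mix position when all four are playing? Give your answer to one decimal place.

Uncorrelated sources add in intensity (power), not in dB.
L_total = 10·log₁₀(10^(71.8/10) + 10^(76.9/10) + 10^(81.3/10) + 10^(82.2/10)) = 10·log₁₀(365000000) = 85.6 dB SPL.

85.6 dB SPL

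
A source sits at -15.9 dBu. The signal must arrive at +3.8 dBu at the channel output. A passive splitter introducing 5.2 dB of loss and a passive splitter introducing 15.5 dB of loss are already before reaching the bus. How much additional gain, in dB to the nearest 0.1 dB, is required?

40.4 dB

The required make-up gain is the shortfall in the dB sum.
G = +3.8 − (-15.9) + 5.2 + 15.5 = 40.4 dB.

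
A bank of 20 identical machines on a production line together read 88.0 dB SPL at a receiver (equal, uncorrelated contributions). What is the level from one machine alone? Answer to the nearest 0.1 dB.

20 equal incoherent sources add 10·log₁₀(20) = 13.01 dB over one source.
L_one = 88.0 − 13.01 = 75.0 dB SPL.

75.0 dB SPL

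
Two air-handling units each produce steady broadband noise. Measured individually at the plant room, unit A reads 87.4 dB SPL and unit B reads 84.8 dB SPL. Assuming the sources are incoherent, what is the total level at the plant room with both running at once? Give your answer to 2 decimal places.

Add the sources as powers (linear), then convert back to dB:
L_total = 10·log₁₀(10^(87.4/10) + 10^(84.8/10)) = 10·log₁₀(851500000) = 89.30 dB SPL.

89.30 dB SPL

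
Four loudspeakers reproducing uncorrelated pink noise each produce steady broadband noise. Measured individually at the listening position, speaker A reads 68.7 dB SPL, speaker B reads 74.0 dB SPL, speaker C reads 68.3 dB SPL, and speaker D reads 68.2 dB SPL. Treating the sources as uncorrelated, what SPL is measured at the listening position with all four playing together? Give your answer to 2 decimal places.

76.62 dB SPL

Uncorrelated sources add in intensity (power), not in dB.
L_total = 10·log₁₀(10^(68.7/10) + 10^(74.0/10) + 10^(68.3/10) + 10^(68.2/10)) = 10·log₁₀(45900000) = 76.62 dB SPL.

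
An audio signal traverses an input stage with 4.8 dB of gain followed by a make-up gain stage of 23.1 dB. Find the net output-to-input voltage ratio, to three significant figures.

24.8

Net gain = 4.8 + 23.1 = 27.9 dB.
Voltage ratio = 10^(27.9/20) = 24.8.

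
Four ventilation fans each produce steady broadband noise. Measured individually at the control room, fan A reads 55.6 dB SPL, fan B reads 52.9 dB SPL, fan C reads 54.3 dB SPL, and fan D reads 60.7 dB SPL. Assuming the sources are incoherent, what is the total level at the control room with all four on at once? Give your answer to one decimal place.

63.0 dB SPL

Incoherent sources sum as intensities:
L_total = 10·log₁₀(10^(55.6/10) + 10^(52.9/10) + 10^(54.3/10) + 10^(60.7/10)) = 10·log₁₀(2002000) = 63.0 dB SPL.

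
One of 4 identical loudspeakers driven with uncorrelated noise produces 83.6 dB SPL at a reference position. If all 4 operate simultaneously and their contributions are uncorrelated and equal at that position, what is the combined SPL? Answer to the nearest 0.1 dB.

89.6 dB SPL

4 equal incoherent sources raise the level by 10·log₁₀(4) = 6.02 dB.
L_total = 83.6 + 6.02 = 89.6 dB SPL.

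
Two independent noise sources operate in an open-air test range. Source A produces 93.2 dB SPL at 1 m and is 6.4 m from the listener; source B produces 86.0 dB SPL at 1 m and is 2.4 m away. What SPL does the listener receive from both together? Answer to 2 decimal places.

At the listener: L_A = 93.2 − 20·log₁₀(6.4) = 77.076 dB; L_B = 86.0 − 20·log₁₀(2.4) = 78.396 dB.
Combined: 10·log₁₀(10^(77.076/10)+10^(78.396/10)) = 80.80 dB SPL.

80.80 dB SPL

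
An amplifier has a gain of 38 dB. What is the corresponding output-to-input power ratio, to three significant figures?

Power ratio = 10^(dB/10).
10^(38/10) = 10^(3.800) = 6310.

6310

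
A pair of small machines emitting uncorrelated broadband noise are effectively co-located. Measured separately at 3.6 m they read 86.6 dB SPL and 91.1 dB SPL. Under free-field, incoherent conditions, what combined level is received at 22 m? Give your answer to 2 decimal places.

76.70 dB SPL

Combined at 3.6 m: 10·log₁₀(10^(86.6/10)+10^(91.1/10)) = 92.419 dB SPL.
Then apply −20·log₁₀(22/3.6) = -15.722 dB → 76.70 dB SPL.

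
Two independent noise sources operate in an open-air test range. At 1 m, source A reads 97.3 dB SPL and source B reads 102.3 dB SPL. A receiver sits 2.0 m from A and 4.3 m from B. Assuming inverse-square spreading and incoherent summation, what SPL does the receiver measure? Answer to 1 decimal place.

93.5 dB SPL

At the listener: L_A = 97.3 − 20·log₁₀(2.0) = 91.28 dB; L_B = 102.3 − 20·log₁₀(4.3) = 89.63 dB.
Combined: 10·log₁₀(10^(91.28/10)+10^(89.63/10)) = 93.5 dB SPL.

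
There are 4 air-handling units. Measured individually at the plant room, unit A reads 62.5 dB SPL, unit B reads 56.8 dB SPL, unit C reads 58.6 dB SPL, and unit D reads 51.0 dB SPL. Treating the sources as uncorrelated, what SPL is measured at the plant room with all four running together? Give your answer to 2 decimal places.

Uncorrelated sources add in intensity (power), not in dB.
L_total = 10·log₁₀(10^(62.5/10) + 10^(56.8/10) + 10^(58.6/10) + 10^(51.0/10)) = 10·log₁₀(3107000) = 64.92 dB SPL.

64.92 dB SPL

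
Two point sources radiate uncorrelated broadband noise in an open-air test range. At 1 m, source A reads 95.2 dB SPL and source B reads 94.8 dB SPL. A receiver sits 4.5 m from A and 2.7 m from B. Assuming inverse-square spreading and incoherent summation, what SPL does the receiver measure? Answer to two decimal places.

At the listener: L_A = 95.2 − 20·log₁₀(4.5) = 82.136 dB; L_B = 94.8 − 20·log₁₀(2.7) = 86.173 dB.
Combined: 10·log₁₀(10^(82.136/10)+10^(86.173/10)) = 87.62 dB SPL.

87.62 dB SPL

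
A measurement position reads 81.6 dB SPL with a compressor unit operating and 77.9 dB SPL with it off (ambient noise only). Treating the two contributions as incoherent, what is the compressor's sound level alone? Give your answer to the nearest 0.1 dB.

Background correction is a power subtraction:
L_src = 10·log₁₀(10^(81.6/10) − 10^(77.9/10)) = 10·log₁₀(82880000) = 79.2 dB SPL.

79.2 dB SPL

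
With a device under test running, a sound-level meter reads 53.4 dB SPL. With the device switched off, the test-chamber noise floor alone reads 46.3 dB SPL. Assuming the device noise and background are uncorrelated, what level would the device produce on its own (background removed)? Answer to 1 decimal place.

52.5 dB SPL

Remove the background by subtracting linear intensities:
L_src = 10·log₁₀(10^(53.4/10) − 10^(46.3/10)) = 10·log₁₀(176100) = 52.5 dB SPL.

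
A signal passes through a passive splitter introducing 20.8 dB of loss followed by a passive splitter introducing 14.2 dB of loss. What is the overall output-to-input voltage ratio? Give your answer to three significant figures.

Net gain = (−20.8) + (−14.2) = -35.0 dB.
Voltage ratio = 10^(-35.0/20) = 0.0178.

0.0178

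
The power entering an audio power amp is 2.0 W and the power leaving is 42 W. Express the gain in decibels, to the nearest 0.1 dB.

13.2 dB

Power is a power quantity, so gain = 10·log₁₀(P_out/P_in).
10·log₁₀(42/2.0) = 10·log₁₀(21.00) = 13.2 dB.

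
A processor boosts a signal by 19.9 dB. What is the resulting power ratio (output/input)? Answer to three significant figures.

Power ratio = 10^(dB/10).
10^(19.9/10) = 10^(1.990) = 97.7.

97.7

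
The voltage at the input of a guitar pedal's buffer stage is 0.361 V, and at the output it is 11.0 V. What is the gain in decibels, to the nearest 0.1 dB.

For a voltage ratio, dB = 20·log₁₀(V₂/V₁).
20·log₁₀(11.0/0.361) = 20·log₁₀(30.47) = 29.7 dB.

29.7 dB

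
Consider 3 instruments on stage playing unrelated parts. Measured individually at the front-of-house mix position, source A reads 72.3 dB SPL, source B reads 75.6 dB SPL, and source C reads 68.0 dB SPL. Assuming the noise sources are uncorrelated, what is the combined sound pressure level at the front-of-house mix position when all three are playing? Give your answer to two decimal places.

Uncorrelated sources add in intensity (power), not in dB.
L_total = 10·log₁₀(10^(72.3/10) + 10^(75.6/10) + 10^(68.0/10)) = 10·log₁₀(59600000) = 77.75 dB SPL.

77.75 dB SPL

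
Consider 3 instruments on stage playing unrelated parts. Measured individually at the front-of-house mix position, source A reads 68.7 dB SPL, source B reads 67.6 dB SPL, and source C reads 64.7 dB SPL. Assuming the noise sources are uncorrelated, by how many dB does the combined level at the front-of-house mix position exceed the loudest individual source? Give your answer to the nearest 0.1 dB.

Uncorrelated sources add in intensity (power), not in dB.
L_total = 10·log₁₀(10^(68.7/10) + 10^(67.6/10) + 10^(64.7/10)) = 72.07 dB SPL.
Excess over the loudest (68.7 dB): 72.07 − 68.7 = 3.4 dB.

3.4 dB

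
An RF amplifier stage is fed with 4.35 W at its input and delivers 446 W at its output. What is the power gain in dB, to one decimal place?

Power is a power quantity, so gain = 10·log₁₀(P_out/P_in).
10·log₁₀(446/4.35) = 10·log₁₀(102.5) = 20.1 dB.

20.1 dB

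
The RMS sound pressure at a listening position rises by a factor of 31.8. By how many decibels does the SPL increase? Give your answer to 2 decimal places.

Sound pressure is an amplitude quantity: ΔL = 20·log₁₀(p₂/p₁).
20·log₁₀(31.8) = 30.05 dB.

30.05 dB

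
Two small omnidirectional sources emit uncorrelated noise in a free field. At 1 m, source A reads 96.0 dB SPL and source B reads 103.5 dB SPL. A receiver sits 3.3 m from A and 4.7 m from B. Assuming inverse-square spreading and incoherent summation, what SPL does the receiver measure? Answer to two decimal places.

At the listener: L_A = 96.0 − 20·log₁₀(3.3) = 85.630 dB; L_B = 103.5 − 20·log₁₀(4.7) = 90.058 dB.
Combined: 10·log₁₀(10^(85.630/10)+10^(90.058/10)) = 91.40 dB SPL.

91.40 dB SPL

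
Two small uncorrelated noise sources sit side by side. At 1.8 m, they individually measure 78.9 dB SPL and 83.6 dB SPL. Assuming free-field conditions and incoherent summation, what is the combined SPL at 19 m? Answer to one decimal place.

64.4 dB SPL

Combined at 1.8 m: 10·log₁₀(10^(78.9/10)+10^(83.6/10)) = 84.87 dB SPL.
Then apply −20·log₁₀(19/1.8) = -20.47 dB → 64.4 dB SPL.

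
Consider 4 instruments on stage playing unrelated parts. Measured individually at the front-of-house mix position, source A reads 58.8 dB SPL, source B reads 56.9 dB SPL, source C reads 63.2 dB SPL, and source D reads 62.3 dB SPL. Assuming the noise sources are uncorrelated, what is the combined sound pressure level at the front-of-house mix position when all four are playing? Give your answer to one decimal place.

Add the sources as powers (linear), then convert back to dB:
L_total = 10·log₁₀(10^(58.8/10) + 10^(56.9/10) + 10^(63.2/10) + 10^(62.3/10)) = 10·log₁₀(5036000) = 67.0 dB SPL.

67.0 dB SPL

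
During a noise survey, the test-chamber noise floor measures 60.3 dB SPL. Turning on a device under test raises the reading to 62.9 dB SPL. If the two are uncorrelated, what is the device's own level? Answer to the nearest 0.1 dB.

59.4 dB SPL

Remove the background by subtracting linear intensities:
L_src = 10·log₁₀(10^(62.9/10) − 10^(60.3/10)) = 10·log₁₀(878300) = 59.4 dB SPL.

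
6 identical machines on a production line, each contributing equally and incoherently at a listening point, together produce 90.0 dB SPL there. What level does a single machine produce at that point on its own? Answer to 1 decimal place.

82.2 dB SPL

6 equal incoherent sources add 10·log₁₀(6) = 7.78 dB over one source.
L_one = 90.0 − 7.78 = 82.2 dB SPL.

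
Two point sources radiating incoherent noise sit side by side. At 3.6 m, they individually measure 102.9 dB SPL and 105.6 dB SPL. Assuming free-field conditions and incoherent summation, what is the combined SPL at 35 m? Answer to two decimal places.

87.71 dB SPL

Combined at 3.6 m: 10·log₁₀(10^(102.9/10)+10^(105.6/10)) = 107.467 dB SPL.
Then apply −20·log₁₀(35/3.6) = -19.755 dB → 87.71 dB SPL.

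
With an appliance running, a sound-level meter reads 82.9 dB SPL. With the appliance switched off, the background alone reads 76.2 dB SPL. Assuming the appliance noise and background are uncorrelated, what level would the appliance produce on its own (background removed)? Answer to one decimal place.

81.9 dB SPL

Background correction is a power subtraction:
L_src = 10·log₁₀(10^(82.9/10) − 10^(76.2/10)) = 10·log₁₀(153300000) = 81.9 dB SPL.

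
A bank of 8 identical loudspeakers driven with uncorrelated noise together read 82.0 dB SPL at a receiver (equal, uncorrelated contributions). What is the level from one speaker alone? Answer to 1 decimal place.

73.0 dB SPL

8 equal incoherent sources add 10·log₁₀(8) = 9.03 dB over one source.
L_one = 82.0 − 9.03 = 73.0 dB SPL.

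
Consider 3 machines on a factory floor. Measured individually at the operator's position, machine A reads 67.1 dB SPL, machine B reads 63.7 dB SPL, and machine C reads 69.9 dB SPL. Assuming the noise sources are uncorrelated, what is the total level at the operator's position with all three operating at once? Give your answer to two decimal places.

Incoherent sources sum as intensities:
L_total = 10·log₁₀(10^(67.1/10) + 10^(63.7/10) + 10^(69.9/10)) = 10·log₁₀(17250000) = 72.37 dB SPL.

72.37 dB SPL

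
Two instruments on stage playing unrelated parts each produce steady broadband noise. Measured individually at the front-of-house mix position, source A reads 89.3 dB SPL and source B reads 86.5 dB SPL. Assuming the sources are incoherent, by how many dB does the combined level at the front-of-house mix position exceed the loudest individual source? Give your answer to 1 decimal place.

Uncorrelated sources add in intensity (power), not in dB.
L_total = 10·log₁₀(10^(89.3/10) + 10^(86.5/10)) = 91.13 dB SPL.
Excess over the loudest (89.3 dB): 91.13 − 89.3 = 1.8 dB.

1.8 dB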